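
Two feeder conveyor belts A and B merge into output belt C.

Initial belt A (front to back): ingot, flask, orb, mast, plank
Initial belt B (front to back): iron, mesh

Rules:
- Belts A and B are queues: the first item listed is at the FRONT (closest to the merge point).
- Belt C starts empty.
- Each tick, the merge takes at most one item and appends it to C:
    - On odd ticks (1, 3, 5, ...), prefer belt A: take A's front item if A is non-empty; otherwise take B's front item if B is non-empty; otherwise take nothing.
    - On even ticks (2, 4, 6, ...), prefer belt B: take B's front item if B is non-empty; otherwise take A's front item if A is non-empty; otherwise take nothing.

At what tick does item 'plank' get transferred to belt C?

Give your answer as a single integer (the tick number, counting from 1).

Tick 1: prefer A, take ingot from A; A=[flask,orb,mast,plank] B=[iron,mesh] C=[ingot]
Tick 2: prefer B, take iron from B; A=[flask,orb,mast,plank] B=[mesh] C=[ingot,iron]
Tick 3: prefer A, take flask from A; A=[orb,mast,plank] B=[mesh] C=[ingot,iron,flask]
Tick 4: prefer B, take mesh from B; A=[orb,mast,plank] B=[-] C=[ingot,iron,flask,mesh]
Tick 5: prefer A, take orb from A; A=[mast,plank] B=[-] C=[ingot,iron,flask,mesh,orb]
Tick 6: prefer B, take mast from A; A=[plank] B=[-] C=[ingot,iron,flask,mesh,orb,mast]
Tick 7: prefer A, take plank from A; A=[-] B=[-] C=[ingot,iron,flask,mesh,orb,mast,plank]

Answer: 7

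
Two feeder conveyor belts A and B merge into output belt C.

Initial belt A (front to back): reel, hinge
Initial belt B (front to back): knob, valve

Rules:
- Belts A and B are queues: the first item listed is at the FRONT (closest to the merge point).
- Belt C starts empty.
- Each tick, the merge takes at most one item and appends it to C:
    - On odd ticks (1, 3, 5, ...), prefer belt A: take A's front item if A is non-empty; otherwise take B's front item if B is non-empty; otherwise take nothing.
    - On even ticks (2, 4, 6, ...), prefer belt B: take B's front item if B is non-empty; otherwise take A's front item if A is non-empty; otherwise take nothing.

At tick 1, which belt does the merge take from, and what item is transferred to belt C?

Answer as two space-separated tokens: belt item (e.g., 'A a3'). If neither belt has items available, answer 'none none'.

Answer: A reel

Derivation:
Tick 1: prefer A, take reel from A; A=[hinge] B=[knob,valve] C=[reel]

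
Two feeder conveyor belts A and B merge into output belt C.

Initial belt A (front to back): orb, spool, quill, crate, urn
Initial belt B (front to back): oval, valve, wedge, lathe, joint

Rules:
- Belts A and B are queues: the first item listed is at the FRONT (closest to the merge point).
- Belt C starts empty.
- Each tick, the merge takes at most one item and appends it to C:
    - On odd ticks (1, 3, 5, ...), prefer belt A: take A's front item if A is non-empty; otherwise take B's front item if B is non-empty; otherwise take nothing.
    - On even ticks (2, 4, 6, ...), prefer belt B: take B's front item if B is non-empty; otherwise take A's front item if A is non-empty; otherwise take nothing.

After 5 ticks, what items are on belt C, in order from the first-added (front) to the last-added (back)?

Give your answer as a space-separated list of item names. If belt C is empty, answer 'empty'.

Answer: orb oval spool valve quill

Derivation:
Tick 1: prefer A, take orb from A; A=[spool,quill,crate,urn] B=[oval,valve,wedge,lathe,joint] C=[orb]
Tick 2: prefer B, take oval from B; A=[spool,quill,crate,urn] B=[valve,wedge,lathe,joint] C=[orb,oval]
Tick 3: prefer A, take spool from A; A=[quill,crate,urn] B=[valve,wedge,lathe,joint] C=[orb,oval,spool]
Tick 4: prefer B, take valve from B; A=[quill,crate,urn] B=[wedge,lathe,joint] C=[orb,oval,spool,valve]
Tick 5: prefer A, take quill from A; A=[crate,urn] B=[wedge,lathe,joint] C=[orb,oval,spool,valve,quill]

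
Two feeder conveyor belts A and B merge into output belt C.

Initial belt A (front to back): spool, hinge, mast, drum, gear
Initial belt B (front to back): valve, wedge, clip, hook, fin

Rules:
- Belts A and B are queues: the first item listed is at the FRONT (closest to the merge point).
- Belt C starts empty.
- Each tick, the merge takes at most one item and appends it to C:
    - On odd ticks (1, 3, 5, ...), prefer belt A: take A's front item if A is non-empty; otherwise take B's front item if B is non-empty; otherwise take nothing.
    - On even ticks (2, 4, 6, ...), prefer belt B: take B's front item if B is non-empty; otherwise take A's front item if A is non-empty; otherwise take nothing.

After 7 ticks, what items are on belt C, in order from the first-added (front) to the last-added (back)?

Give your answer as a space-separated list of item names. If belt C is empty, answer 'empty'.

Answer: spool valve hinge wedge mast clip drum

Derivation:
Tick 1: prefer A, take spool from A; A=[hinge,mast,drum,gear] B=[valve,wedge,clip,hook,fin] C=[spool]
Tick 2: prefer B, take valve from B; A=[hinge,mast,drum,gear] B=[wedge,clip,hook,fin] C=[spool,valve]
Tick 3: prefer A, take hinge from A; A=[mast,drum,gear] B=[wedge,clip,hook,fin] C=[spool,valve,hinge]
Tick 4: prefer B, take wedge from B; A=[mast,drum,gear] B=[clip,hook,fin] C=[spool,valve,hinge,wedge]
Tick 5: prefer A, take mast from A; A=[drum,gear] B=[clip,hook,fin] C=[spool,valve,hinge,wedge,mast]
Tick 6: prefer B, take clip from B; A=[drum,gear] B=[hook,fin] C=[spool,valve,hinge,wedge,mast,clip]
Tick 7: prefer A, take drum from A; A=[gear] B=[hook,fin] C=[spool,valve,hinge,wedge,mast,clip,drum]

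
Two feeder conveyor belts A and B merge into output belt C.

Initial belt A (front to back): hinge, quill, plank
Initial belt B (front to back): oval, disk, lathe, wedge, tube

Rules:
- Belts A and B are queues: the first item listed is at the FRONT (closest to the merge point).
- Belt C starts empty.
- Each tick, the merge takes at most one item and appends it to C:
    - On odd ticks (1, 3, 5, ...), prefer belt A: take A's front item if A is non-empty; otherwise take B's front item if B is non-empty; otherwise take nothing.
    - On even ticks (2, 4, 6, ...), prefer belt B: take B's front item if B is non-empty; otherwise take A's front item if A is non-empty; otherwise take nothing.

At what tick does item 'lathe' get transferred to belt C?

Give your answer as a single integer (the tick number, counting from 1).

Tick 1: prefer A, take hinge from A; A=[quill,plank] B=[oval,disk,lathe,wedge,tube] C=[hinge]
Tick 2: prefer B, take oval from B; A=[quill,plank] B=[disk,lathe,wedge,tube] C=[hinge,oval]
Tick 3: prefer A, take quill from A; A=[plank] B=[disk,lathe,wedge,tube] C=[hinge,oval,quill]
Tick 4: prefer B, take disk from B; A=[plank] B=[lathe,wedge,tube] C=[hinge,oval,quill,disk]
Tick 5: prefer A, take plank from A; A=[-] B=[lathe,wedge,tube] C=[hinge,oval,quill,disk,plank]
Tick 6: prefer B, take lathe from B; A=[-] B=[wedge,tube] C=[hinge,oval,quill,disk,plank,lathe]

Answer: 6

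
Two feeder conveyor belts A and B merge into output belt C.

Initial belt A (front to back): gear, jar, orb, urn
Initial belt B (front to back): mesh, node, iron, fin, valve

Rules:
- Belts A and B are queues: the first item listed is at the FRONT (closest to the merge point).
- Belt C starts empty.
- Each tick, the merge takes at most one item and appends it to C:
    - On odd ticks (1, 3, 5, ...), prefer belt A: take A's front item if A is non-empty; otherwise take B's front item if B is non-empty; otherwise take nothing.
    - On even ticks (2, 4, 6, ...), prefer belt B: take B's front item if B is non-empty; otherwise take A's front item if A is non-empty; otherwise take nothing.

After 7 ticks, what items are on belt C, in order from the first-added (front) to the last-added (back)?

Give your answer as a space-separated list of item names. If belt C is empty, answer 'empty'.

Tick 1: prefer A, take gear from A; A=[jar,orb,urn] B=[mesh,node,iron,fin,valve] C=[gear]
Tick 2: prefer B, take mesh from B; A=[jar,orb,urn] B=[node,iron,fin,valve] C=[gear,mesh]
Tick 3: prefer A, take jar from A; A=[orb,urn] B=[node,iron,fin,valve] C=[gear,mesh,jar]
Tick 4: prefer B, take node from B; A=[orb,urn] B=[iron,fin,valve] C=[gear,mesh,jar,node]
Tick 5: prefer A, take orb from A; A=[urn] B=[iron,fin,valve] C=[gear,mesh,jar,node,orb]
Tick 6: prefer B, take iron from B; A=[urn] B=[fin,valve] C=[gear,mesh,jar,node,orb,iron]
Tick 7: prefer A, take urn from A; A=[-] B=[fin,valve] C=[gear,mesh,jar,node,orb,iron,urn]

Answer: gear mesh jar node orb iron urn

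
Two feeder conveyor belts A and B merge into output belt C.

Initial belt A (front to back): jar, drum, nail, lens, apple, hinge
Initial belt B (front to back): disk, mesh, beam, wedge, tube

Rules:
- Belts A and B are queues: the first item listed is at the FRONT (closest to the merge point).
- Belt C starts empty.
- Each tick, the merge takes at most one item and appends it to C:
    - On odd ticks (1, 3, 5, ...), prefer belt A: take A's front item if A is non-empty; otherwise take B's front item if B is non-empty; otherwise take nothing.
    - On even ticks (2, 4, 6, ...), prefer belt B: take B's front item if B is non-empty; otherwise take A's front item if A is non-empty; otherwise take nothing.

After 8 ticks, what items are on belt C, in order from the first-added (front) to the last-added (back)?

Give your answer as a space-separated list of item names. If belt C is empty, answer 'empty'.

Tick 1: prefer A, take jar from A; A=[drum,nail,lens,apple,hinge] B=[disk,mesh,beam,wedge,tube] C=[jar]
Tick 2: prefer B, take disk from B; A=[drum,nail,lens,apple,hinge] B=[mesh,beam,wedge,tube] C=[jar,disk]
Tick 3: prefer A, take drum from A; A=[nail,lens,apple,hinge] B=[mesh,beam,wedge,tube] C=[jar,disk,drum]
Tick 4: prefer B, take mesh from B; A=[nail,lens,apple,hinge] B=[beam,wedge,tube] C=[jar,disk,drum,mesh]
Tick 5: prefer A, take nail from A; A=[lens,apple,hinge] B=[beam,wedge,tube] C=[jar,disk,drum,mesh,nail]
Tick 6: prefer B, take beam from B; A=[lens,apple,hinge] B=[wedge,tube] C=[jar,disk,drum,mesh,nail,beam]
Tick 7: prefer A, take lens from A; A=[apple,hinge] B=[wedge,tube] C=[jar,disk,drum,mesh,nail,beam,lens]
Tick 8: prefer B, take wedge from B; A=[apple,hinge] B=[tube] C=[jar,disk,drum,mesh,nail,beam,lens,wedge]

Answer: jar disk drum mesh nail beam lens wedge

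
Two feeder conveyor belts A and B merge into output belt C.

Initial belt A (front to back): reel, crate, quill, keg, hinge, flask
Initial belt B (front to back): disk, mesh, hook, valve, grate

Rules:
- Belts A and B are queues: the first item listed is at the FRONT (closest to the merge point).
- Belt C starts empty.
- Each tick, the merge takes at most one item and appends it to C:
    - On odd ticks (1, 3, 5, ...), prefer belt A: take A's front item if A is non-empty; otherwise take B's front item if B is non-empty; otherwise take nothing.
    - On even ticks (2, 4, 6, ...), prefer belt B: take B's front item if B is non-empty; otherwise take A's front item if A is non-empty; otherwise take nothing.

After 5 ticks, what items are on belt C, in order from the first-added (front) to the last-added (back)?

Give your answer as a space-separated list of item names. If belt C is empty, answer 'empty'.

Tick 1: prefer A, take reel from A; A=[crate,quill,keg,hinge,flask] B=[disk,mesh,hook,valve,grate] C=[reel]
Tick 2: prefer B, take disk from B; A=[crate,quill,keg,hinge,flask] B=[mesh,hook,valve,grate] C=[reel,disk]
Tick 3: prefer A, take crate from A; A=[quill,keg,hinge,flask] B=[mesh,hook,valve,grate] C=[reel,disk,crate]
Tick 4: prefer B, take mesh from B; A=[quill,keg,hinge,flask] B=[hook,valve,grate] C=[reel,disk,crate,mesh]
Tick 5: prefer A, take quill from A; A=[keg,hinge,flask] B=[hook,valve,grate] C=[reel,disk,crate,mesh,quill]

Answer: reel disk crate mesh quill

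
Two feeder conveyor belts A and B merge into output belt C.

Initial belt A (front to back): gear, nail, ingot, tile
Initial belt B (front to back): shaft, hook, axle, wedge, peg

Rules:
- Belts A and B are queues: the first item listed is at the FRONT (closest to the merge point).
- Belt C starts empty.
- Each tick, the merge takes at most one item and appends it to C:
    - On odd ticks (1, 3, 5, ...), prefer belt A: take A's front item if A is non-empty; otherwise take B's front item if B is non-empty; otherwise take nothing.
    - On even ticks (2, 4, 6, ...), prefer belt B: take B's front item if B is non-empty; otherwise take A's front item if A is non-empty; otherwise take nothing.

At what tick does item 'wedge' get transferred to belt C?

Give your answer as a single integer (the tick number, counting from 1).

Tick 1: prefer A, take gear from A; A=[nail,ingot,tile] B=[shaft,hook,axle,wedge,peg] C=[gear]
Tick 2: prefer B, take shaft from B; A=[nail,ingot,tile] B=[hook,axle,wedge,peg] C=[gear,shaft]
Tick 3: prefer A, take nail from A; A=[ingot,tile] B=[hook,axle,wedge,peg] C=[gear,shaft,nail]
Tick 4: prefer B, take hook from B; A=[ingot,tile] B=[axle,wedge,peg] C=[gear,shaft,nail,hook]
Tick 5: prefer A, take ingot from A; A=[tile] B=[axle,wedge,peg] C=[gear,shaft,nail,hook,ingot]
Tick 6: prefer B, take axle from B; A=[tile] B=[wedge,peg] C=[gear,shaft,nail,hook,ingot,axle]
Tick 7: prefer A, take tile from A; A=[-] B=[wedge,peg] C=[gear,shaft,nail,hook,ingot,axle,tile]
Tick 8: prefer B, take wedge from B; A=[-] B=[peg] C=[gear,shaft,nail,hook,ingot,axle,tile,wedge]

Answer: 8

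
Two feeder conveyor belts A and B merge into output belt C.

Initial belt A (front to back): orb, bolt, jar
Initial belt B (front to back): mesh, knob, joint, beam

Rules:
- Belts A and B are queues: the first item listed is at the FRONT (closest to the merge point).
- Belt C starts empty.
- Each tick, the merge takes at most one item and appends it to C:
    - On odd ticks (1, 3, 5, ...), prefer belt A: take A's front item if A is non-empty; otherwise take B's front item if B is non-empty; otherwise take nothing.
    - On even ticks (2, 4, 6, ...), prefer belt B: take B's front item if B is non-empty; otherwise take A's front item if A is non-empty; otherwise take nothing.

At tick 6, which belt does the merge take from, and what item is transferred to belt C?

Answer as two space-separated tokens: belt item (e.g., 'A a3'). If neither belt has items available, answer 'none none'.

Answer: B joint

Derivation:
Tick 1: prefer A, take orb from A; A=[bolt,jar] B=[mesh,knob,joint,beam] C=[orb]
Tick 2: prefer B, take mesh from B; A=[bolt,jar] B=[knob,joint,beam] C=[orb,mesh]
Tick 3: prefer A, take bolt from A; A=[jar] B=[knob,joint,beam] C=[orb,mesh,bolt]
Tick 4: prefer B, take knob from B; A=[jar] B=[joint,beam] C=[orb,mesh,bolt,knob]
Tick 5: prefer A, take jar from A; A=[-] B=[joint,beam] C=[orb,mesh,bolt,knob,jar]
Tick 6: prefer B, take joint from B; A=[-] B=[beam] C=[orb,mesh,bolt,knob,jar,joint]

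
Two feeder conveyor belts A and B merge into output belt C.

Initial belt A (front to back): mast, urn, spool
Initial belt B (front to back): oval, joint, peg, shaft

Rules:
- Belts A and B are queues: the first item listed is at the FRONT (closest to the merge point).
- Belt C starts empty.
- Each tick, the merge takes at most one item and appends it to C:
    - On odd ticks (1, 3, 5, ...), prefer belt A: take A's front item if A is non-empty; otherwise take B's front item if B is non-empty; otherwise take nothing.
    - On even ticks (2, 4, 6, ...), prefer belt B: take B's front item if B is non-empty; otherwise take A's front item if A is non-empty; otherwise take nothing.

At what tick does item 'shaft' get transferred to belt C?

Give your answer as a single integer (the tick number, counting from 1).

Answer: 7

Derivation:
Tick 1: prefer A, take mast from A; A=[urn,spool] B=[oval,joint,peg,shaft] C=[mast]
Tick 2: prefer B, take oval from B; A=[urn,spool] B=[joint,peg,shaft] C=[mast,oval]
Tick 3: prefer A, take urn from A; A=[spool] B=[joint,peg,shaft] C=[mast,oval,urn]
Tick 4: prefer B, take joint from B; A=[spool] B=[peg,shaft] C=[mast,oval,urn,joint]
Tick 5: prefer A, take spool from A; A=[-] B=[peg,shaft] C=[mast,oval,urn,joint,spool]
Tick 6: prefer B, take peg from B; A=[-] B=[shaft] C=[mast,oval,urn,joint,spool,peg]
Tick 7: prefer A, take shaft from B; A=[-] B=[-] C=[mast,oval,urn,joint,spool,peg,shaft]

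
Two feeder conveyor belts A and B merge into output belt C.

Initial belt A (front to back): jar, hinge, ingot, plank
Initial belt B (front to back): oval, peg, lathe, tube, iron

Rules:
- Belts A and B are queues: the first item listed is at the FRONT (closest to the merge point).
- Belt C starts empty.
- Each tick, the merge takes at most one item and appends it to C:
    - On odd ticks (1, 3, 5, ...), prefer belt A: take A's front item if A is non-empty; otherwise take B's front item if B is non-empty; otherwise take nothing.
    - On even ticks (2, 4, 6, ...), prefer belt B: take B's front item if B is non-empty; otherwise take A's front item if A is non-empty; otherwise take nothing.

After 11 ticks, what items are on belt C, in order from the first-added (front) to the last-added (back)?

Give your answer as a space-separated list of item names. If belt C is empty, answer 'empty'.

Answer: jar oval hinge peg ingot lathe plank tube iron

Derivation:
Tick 1: prefer A, take jar from A; A=[hinge,ingot,plank] B=[oval,peg,lathe,tube,iron] C=[jar]
Tick 2: prefer B, take oval from B; A=[hinge,ingot,plank] B=[peg,lathe,tube,iron] C=[jar,oval]
Tick 3: prefer A, take hinge from A; A=[ingot,plank] B=[peg,lathe,tube,iron] C=[jar,oval,hinge]
Tick 4: prefer B, take peg from B; A=[ingot,plank] B=[lathe,tube,iron] C=[jar,oval,hinge,peg]
Tick 5: prefer A, take ingot from A; A=[plank] B=[lathe,tube,iron] C=[jar,oval,hinge,peg,ingot]
Tick 6: prefer B, take lathe from B; A=[plank] B=[tube,iron] C=[jar,oval,hinge,peg,ingot,lathe]
Tick 7: prefer A, take plank from A; A=[-] B=[tube,iron] C=[jar,oval,hinge,peg,ingot,lathe,plank]
Tick 8: prefer B, take tube from B; A=[-] B=[iron] C=[jar,oval,hinge,peg,ingot,lathe,plank,tube]
Tick 9: prefer A, take iron from B; A=[-] B=[-] C=[jar,oval,hinge,peg,ingot,lathe,plank,tube,iron]
Tick 10: prefer B, both empty, nothing taken; A=[-] B=[-] C=[jar,oval,hinge,peg,ingot,lathe,plank,tube,iron]
Tick 11: prefer A, both empty, nothing taken; A=[-] B=[-] C=[jar,oval,hinge,peg,ingot,lathe,plank,tube,iron]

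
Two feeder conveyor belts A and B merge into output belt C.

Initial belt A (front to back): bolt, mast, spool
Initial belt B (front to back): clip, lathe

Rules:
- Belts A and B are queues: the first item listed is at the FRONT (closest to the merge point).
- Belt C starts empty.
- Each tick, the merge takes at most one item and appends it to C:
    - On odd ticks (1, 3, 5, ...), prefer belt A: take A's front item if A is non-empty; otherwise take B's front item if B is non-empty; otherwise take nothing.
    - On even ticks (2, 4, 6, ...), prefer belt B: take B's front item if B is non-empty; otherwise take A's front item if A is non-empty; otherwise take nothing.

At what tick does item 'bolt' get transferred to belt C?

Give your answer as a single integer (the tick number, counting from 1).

Answer: 1

Derivation:
Tick 1: prefer A, take bolt from A; A=[mast,spool] B=[clip,lathe] C=[bolt]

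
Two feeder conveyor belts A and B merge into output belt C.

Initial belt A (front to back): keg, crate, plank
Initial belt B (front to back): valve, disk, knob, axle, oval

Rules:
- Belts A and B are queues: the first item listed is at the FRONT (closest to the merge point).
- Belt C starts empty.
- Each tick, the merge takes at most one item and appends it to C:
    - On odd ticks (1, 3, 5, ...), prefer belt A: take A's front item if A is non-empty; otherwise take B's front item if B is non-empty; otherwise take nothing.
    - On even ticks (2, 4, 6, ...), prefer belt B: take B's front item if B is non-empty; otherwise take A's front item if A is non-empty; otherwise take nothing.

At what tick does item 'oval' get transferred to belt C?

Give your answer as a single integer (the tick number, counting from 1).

Answer: 8

Derivation:
Tick 1: prefer A, take keg from A; A=[crate,plank] B=[valve,disk,knob,axle,oval] C=[keg]
Tick 2: prefer B, take valve from B; A=[crate,plank] B=[disk,knob,axle,oval] C=[keg,valve]
Tick 3: prefer A, take crate from A; A=[plank] B=[disk,knob,axle,oval] C=[keg,valve,crate]
Tick 4: prefer B, take disk from B; A=[plank] B=[knob,axle,oval] C=[keg,valve,crate,disk]
Tick 5: prefer A, take plank from A; A=[-] B=[knob,axle,oval] C=[keg,valve,crate,disk,plank]
Tick 6: prefer B, take knob from B; A=[-] B=[axle,oval] C=[keg,valve,crate,disk,plank,knob]
Tick 7: prefer A, take axle from B; A=[-] B=[oval] C=[keg,valve,crate,disk,plank,knob,axle]
Tick 8: prefer B, take oval from B; A=[-] B=[-] C=[keg,valve,crate,disk,plank,knob,axle,oval]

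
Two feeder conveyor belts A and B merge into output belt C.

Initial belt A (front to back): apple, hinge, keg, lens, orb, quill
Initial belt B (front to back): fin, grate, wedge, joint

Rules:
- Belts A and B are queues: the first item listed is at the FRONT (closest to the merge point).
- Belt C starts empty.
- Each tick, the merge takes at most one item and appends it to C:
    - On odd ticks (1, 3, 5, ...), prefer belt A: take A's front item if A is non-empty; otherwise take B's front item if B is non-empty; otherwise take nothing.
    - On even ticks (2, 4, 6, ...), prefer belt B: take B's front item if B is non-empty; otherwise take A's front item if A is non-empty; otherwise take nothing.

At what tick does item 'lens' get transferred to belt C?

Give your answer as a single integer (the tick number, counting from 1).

Tick 1: prefer A, take apple from A; A=[hinge,keg,lens,orb,quill] B=[fin,grate,wedge,joint] C=[apple]
Tick 2: prefer B, take fin from B; A=[hinge,keg,lens,orb,quill] B=[grate,wedge,joint] C=[apple,fin]
Tick 3: prefer A, take hinge from A; A=[keg,lens,orb,quill] B=[grate,wedge,joint] C=[apple,fin,hinge]
Tick 4: prefer B, take grate from B; A=[keg,lens,orb,quill] B=[wedge,joint] C=[apple,fin,hinge,grate]
Tick 5: prefer A, take keg from A; A=[lens,orb,quill] B=[wedge,joint] C=[apple,fin,hinge,grate,keg]
Tick 6: prefer B, take wedge from B; A=[lens,orb,quill] B=[joint] C=[apple,fin,hinge,grate,keg,wedge]
Tick 7: prefer A, take lens from A; A=[orb,quill] B=[joint] C=[apple,fin,hinge,grate,keg,wedge,lens]

Answer: 7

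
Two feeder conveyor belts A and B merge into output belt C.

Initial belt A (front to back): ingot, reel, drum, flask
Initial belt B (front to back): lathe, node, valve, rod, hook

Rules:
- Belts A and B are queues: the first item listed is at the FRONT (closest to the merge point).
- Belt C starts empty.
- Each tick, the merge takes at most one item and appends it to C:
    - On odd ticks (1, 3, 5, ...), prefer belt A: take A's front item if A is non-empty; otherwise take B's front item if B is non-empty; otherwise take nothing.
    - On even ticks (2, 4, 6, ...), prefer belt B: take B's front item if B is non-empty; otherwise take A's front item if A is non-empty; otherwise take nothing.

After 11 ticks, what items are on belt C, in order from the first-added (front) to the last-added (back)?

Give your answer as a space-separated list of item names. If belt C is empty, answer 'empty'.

Tick 1: prefer A, take ingot from A; A=[reel,drum,flask] B=[lathe,node,valve,rod,hook] C=[ingot]
Tick 2: prefer B, take lathe from B; A=[reel,drum,flask] B=[node,valve,rod,hook] C=[ingot,lathe]
Tick 3: prefer A, take reel from A; A=[drum,flask] B=[node,valve,rod,hook] C=[ingot,lathe,reel]
Tick 4: prefer B, take node from B; A=[drum,flask] B=[valve,rod,hook] C=[ingot,lathe,reel,node]
Tick 5: prefer A, take drum from A; A=[flask] B=[valve,rod,hook] C=[ingot,lathe,reel,node,drum]
Tick 6: prefer B, take valve from B; A=[flask] B=[rod,hook] C=[ingot,lathe,reel,node,drum,valve]
Tick 7: prefer A, take flask from A; A=[-] B=[rod,hook] C=[ingot,lathe,reel,node,drum,valve,flask]
Tick 8: prefer B, take rod from B; A=[-] B=[hook] C=[ingot,lathe,reel,node,drum,valve,flask,rod]
Tick 9: prefer A, take hook from B; A=[-] B=[-] C=[ingot,lathe,reel,node,drum,valve,flask,rod,hook]
Tick 10: prefer B, both empty, nothing taken; A=[-] B=[-] C=[ingot,lathe,reel,node,drum,valve,flask,rod,hook]
Tick 11: prefer A, both empty, nothing taken; A=[-] B=[-] C=[ingot,lathe,reel,node,drum,valve,flask,rod,hook]

Answer: ingot lathe reel node drum valve flask rod hook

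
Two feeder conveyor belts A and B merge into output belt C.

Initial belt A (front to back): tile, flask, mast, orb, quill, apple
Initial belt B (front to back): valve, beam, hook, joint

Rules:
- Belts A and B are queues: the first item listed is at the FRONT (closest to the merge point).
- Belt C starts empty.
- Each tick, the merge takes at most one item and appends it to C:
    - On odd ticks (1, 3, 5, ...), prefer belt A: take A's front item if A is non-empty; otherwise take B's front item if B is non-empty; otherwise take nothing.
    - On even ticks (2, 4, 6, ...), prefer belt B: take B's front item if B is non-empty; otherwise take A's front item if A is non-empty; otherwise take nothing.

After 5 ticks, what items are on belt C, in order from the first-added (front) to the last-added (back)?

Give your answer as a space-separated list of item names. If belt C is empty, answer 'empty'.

Tick 1: prefer A, take tile from A; A=[flask,mast,orb,quill,apple] B=[valve,beam,hook,joint] C=[tile]
Tick 2: prefer B, take valve from B; A=[flask,mast,orb,quill,apple] B=[beam,hook,joint] C=[tile,valve]
Tick 3: prefer A, take flask from A; A=[mast,orb,quill,apple] B=[beam,hook,joint] C=[tile,valve,flask]
Tick 4: prefer B, take beam from B; A=[mast,orb,quill,apple] B=[hook,joint] C=[tile,valve,flask,beam]
Tick 5: prefer A, take mast from A; A=[orb,quill,apple] B=[hook,joint] C=[tile,valve,flask,beam,mast]

Answer: tile valve flask beam mast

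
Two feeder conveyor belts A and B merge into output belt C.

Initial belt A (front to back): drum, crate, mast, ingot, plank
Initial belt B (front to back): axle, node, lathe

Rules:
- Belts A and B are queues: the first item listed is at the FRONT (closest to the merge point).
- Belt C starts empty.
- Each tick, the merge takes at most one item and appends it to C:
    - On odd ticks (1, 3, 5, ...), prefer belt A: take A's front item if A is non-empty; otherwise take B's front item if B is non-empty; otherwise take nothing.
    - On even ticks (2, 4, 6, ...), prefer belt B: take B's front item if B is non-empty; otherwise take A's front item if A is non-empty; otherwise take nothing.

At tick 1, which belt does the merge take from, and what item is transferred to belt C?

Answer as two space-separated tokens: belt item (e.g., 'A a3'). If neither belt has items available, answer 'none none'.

Answer: A drum

Derivation:
Tick 1: prefer A, take drum from A; A=[crate,mast,ingot,plank] B=[axle,node,lathe] C=[drum]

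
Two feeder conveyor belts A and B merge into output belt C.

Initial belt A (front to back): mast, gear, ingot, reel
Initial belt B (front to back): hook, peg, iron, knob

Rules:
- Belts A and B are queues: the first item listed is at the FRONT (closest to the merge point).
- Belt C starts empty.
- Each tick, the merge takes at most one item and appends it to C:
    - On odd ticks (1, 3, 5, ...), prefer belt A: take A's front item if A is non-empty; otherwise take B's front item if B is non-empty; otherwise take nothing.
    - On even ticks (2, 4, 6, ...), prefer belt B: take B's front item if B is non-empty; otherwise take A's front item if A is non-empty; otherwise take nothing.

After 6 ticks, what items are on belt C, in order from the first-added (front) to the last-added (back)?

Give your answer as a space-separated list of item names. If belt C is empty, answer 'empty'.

Answer: mast hook gear peg ingot iron

Derivation:
Tick 1: prefer A, take mast from A; A=[gear,ingot,reel] B=[hook,peg,iron,knob] C=[mast]
Tick 2: prefer B, take hook from B; A=[gear,ingot,reel] B=[peg,iron,knob] C=[mast,hook]
Tick 3: prefer A, take gear from A; A=[ingot,reel] B=[peg,iron,knob] C=[mast,hook,gear]
Tick 4: prefer B, take peg from B; A=[ingot,reel] B=[iron,knob] C=[mast,hook,gear,peg]
Tick 5: prefer A, take ingot from A; A=[reel] B=[iron,knob] C=[mast,hook,gear,peg,ingot]
Tick 6: prefer B, take iron from B; A=[reel] B=[knob] C=[mast,hook,gear,peg,ingot,iron]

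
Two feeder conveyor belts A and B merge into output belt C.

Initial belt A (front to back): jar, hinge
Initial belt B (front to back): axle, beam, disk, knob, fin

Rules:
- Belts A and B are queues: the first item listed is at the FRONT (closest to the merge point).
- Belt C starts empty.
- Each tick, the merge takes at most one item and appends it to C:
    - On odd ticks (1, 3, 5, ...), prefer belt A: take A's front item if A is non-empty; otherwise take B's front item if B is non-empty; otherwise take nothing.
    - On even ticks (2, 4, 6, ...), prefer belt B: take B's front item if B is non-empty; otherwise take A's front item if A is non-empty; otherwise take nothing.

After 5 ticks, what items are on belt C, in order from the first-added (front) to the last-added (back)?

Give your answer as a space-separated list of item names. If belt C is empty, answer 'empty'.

Tick 1: prefer A, take jar from A; A=[hinge] B=[axle,beam,disk,knob,fin] C=[jar]
Tick 2: prefer B, take axle from B; A=[hinge] B=[beam,disk,knob,fin] C=[jar,axle]
Tick 3: prefer A, take hinge from A; A=[-] B=[beam,disk,knob,fin] C=[jar,axle,hinge]
Tick 4: prefer B, take beam from B; A=[-] B=[disk,knob,fin] C=[jar,axle,hinge,beam]
Tick 5: prefer A, take disk from B; A=[-] B=[knob,fin] C=[jar,axle,hinge,beam,disk]

Answer: jar axle hinge beam disk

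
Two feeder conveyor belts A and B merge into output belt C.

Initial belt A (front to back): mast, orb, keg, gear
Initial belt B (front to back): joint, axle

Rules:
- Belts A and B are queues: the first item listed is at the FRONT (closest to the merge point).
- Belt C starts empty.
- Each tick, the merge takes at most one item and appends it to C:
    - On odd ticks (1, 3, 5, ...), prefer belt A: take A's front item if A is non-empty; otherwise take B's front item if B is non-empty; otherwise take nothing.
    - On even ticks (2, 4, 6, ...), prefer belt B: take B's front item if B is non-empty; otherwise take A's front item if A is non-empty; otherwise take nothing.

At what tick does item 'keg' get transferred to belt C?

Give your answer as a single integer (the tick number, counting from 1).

Answer: 5

Derivation:
Tick 1: prefer A, take mast from A; A=[orb,keg,gear] B=[joint,axle] C=[mast]
Tick 2: prefer B, take joint from B; A=[orb,keg,gear] B=[axle] C=[mast,joint]
Tick 3: prefer A, take orb from A; A=[keg,gear] B=[axle] C=[mast,joint,orb]
Tick 4: prefer B, take axle from B; A=[keg,gear] B=[-] C=[mast,joint,orb,axle]
Tick 5: prefer A, take keg from A; A=[gear] B=[-] C=[mast,joint,orb,axle,keg]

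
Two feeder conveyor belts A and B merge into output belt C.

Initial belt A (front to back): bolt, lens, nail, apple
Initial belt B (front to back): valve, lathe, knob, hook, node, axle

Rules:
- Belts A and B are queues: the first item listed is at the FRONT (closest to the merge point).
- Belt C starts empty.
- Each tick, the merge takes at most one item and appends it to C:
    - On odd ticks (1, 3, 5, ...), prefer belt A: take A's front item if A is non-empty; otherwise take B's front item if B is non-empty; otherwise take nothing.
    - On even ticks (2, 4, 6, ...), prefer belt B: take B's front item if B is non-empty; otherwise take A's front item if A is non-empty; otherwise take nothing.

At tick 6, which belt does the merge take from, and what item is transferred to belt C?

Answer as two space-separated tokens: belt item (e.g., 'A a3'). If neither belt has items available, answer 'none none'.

Tick 1: prefer A, take bolt from A; A=[lens,nail,apple] B=[valve,lathe,knob,hook,node,axle] C=[bolt]
Tick 2: prefer B, take valve from B; A=[lens,nail,apple] B=[lathe,knob,hook,node,axle] C=[bolt,valve]
Tick 3: prefer A, take lens from A; A=[nail,apple] B=[lathe,knob,hook,node,axle] C=[bolt,valve,lens]
Tick 4: prefer B, take lathe from B; A=[nail,apple] B=[knob,hook,node,axle] C=[bolt,valve,lens,lathe]
Tick 5: prefer A, take nail from A; A=[apple] B=[knob,hook,node,axle] C=[bolt,valve,lens,lathe,nail]
Tick 6: prefer B, take knob from B; A=[apple] B=[hook,node,axle] C=[bolt,valve,lens,lathe,nail,knob]

Answer: B knob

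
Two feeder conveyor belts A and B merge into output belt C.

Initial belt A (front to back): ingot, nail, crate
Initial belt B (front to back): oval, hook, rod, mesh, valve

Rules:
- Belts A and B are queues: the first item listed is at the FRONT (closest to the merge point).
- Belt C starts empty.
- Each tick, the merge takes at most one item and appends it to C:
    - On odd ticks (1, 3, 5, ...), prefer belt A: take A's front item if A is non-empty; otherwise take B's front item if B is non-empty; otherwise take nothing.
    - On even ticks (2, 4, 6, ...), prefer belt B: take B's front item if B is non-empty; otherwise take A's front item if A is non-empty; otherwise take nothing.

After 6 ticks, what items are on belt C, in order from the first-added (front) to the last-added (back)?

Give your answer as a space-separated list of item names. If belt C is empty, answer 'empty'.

Answer: ingot oval nail hook crate rod

Derivation:
Tick 1: prefer A, take ingot from A; A=[nail,crate] B=[oval,hook,rod,mesh,valve] C=[ingot]
Tick 2: prefer B, take oval from B; A=[nail,crate] B=[hook,rod,mesh,valve] C=[ingot,oval]
Tick 3: prefer A, take nail from A; A=[crate] B=[hook,rod,mesh,valve] C=[ingot,oval,nail]
Tick 4: prefer B, take hook from B; A=[crate] B=[rod,mesh,valve] C=[ingot,oval,nail,hook]
Tick 5: prefer A, take crate from A; A=[-] B=[rod,mesh,valve] C=[ingot,oval,nail,hook,crate]
Tick 6: prefer B, take rod from B; A=[-] B=[mesh,valve] C=[ingot,oval,nail,hook,crate,rod]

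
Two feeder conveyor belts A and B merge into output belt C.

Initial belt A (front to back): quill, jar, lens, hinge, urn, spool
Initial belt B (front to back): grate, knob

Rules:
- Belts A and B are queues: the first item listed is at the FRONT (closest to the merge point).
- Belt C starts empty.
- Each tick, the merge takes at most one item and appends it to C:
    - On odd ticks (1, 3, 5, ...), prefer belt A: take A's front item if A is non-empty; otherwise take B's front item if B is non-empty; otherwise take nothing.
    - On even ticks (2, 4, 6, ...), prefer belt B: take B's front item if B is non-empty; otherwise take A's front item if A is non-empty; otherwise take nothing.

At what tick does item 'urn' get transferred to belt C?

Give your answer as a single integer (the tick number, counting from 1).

Tick 1: prefer A, take quill from A; A=[jar,lens,hinge,urn,spool] B=[grate,knob] C=[quill]
Tick 2: prefer B, take grate from B; A=[jar,lens,hinge,urn,spool] B=[knob] C=[quill,grate]
Tick 3: prefer A, take jar from A; A=[lens,hinge,urn,spool] B=[knob] C=[quill,grate,jar]
Tick 4: prefer B, take knob from B; A=[lens,hinge,urn,spool] B=[-] C=[quill,grate,jar,knob]
Tick 5: prefer A, take lens from A; A=[hinge,urn,spool] B=[-] C=[quill,grate,jar,knob,lens]
Tick 6: prefer B, take hinge from A; A=[urn,spool] B=[-] C=[quill,grate,jar,knob,lens,hinge]
Tick 7: prefer A, take urn from A; A=[spool] B=[-] C=[quill,grate,jar,knob,lens,hinge,urn]

Answer: 7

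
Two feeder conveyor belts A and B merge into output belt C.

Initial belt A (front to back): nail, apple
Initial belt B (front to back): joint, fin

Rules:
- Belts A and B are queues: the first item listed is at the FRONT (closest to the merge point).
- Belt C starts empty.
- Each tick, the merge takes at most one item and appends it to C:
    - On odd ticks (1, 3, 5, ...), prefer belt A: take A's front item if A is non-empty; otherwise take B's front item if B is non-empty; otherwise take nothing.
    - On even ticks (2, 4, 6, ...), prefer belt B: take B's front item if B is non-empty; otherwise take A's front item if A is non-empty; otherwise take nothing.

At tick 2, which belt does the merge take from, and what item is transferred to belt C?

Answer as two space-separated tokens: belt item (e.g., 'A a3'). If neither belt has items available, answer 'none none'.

Tick 1: prefer A, take nail from A; A=[apple] B=[joint,fin] C=[nail]
Tick 2: prefer B, take joint from B; A=[apple] B=[fin] C=[nail,joint]

Answer: B joint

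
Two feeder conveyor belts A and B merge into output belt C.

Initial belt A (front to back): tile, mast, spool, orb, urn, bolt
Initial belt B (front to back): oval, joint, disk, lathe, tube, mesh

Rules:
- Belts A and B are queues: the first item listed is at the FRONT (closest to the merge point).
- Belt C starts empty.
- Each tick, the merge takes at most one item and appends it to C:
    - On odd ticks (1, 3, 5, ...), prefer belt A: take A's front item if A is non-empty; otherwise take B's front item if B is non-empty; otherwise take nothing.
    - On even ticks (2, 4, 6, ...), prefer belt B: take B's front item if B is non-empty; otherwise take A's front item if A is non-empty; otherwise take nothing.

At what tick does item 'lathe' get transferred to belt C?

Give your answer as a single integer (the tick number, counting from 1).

Answer: 8

Derivation:
Tick 1: prefer A, take tile from A; A=[mast,spool,orb,urn,bolt] B=[oval,joint,disk,lathe,tube,mesh] C=[tile]
Tick 2: prefer B, take oval from B; A=[mast,spool,orb,urn,bolt] B=[joint,disk,lathe,tube,mesh] C=[tile,oval]
Tick 3: prefer A, take mast from A; A=[spool,orb,urn,bolt] B=[joint,disk,lathe,tube,mesh] C=[tile,oval,mast]
Tick 4: prefer B, take joint from B; A=[spool,orb,urn,bolt] B=[disk,lathe,tube,mesh] C=[tile,oval,mast,joint]
Tick 5: prefer A, take spool from A; A=[orb,urn,bolt] B=[disk,lathe,tube,mesh] C=[tile,oval,mast,joint,spool]
Tick 6: prefer B, take disk from B; A=[orb,urn,bolt] B=[lathe,tube,mesh] C=[tile,oval,mast,joint,spool,disk]
Tick 7: prefer A, take orb from A; A=[urn,bolt] B=[lathe,tube,mesh] C=[tile,oval,mast,joint,spool,disk,orb]
Tick 8: prefer B, take lathe from B; A=[urn,bolt] B=[tube,mesh] C=[tile,oval,mast,joint,spool,disk,orb,lathe]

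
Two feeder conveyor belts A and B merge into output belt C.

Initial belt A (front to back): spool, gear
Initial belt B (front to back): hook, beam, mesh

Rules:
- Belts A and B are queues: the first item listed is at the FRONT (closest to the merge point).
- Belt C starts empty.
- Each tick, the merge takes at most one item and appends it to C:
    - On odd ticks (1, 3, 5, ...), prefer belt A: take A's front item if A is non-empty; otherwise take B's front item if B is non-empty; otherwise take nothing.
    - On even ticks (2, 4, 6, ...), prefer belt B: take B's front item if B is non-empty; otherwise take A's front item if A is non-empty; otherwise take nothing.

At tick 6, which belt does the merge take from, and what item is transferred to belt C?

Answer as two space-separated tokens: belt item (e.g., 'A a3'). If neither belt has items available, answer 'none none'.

Answer: none none

Derivation:
Tick 1: prefer A, take spool from A; A=[gear] B=[hook,beam,mesh] C=[spool]
Tick 2: prefer B, take hook from B; A=[gear] B=[beam,mesh] C=[spool,hook]
Tick 3: prefer A, take gear from A; A=[-] B=[beam,mesh] C=[spool,hook,gear]
Tick 4: prefer B, take beam from B; A=[-] B=[mesh] C=[spool,hook,gear,beam]
Tick 5: prefer A, take mesh from B; A=[-] B=[-] C=[spool,hook,gear,beam,mesh]
Tick 6: prefer B, both empty, nothing taken; A=[-] B=[-] C=[spool,hook,gear,beam,mesh]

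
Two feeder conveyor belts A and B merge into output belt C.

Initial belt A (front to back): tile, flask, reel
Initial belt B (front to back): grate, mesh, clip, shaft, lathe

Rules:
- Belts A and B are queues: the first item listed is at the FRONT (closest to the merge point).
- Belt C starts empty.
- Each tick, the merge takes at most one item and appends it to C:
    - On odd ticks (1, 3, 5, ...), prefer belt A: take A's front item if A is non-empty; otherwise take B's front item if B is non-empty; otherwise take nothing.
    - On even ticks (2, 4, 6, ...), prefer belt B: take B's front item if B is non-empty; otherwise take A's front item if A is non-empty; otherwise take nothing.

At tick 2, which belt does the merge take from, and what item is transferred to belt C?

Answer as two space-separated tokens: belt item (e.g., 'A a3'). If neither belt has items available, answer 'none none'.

Tick 1: prefer A, take tile from A; A=[flask,reel] B=[grate,mesh,clip,shaft,lathe] C=[tile]
Tick 2: prefer B, take grate from B; A=[flask,reel] B=[mesh,clip,shaft,lathe] C=[tile,grate]

Answer: B grate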